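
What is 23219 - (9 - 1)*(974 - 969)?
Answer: 23179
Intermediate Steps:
23219 - (9 - 1)*(974 - 969) = 23219 - 8*5 = 23219 - 1*40 = 23219 - 40 = 23179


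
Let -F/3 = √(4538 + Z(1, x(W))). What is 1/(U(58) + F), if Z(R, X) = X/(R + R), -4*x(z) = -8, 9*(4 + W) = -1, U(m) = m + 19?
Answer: -77/34922 - 3*√4539/34922 ≈ -0.0079926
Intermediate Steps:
U(m) = 19 + m
W = -37/9 (W = -4 + (⅑)*(-1) = -4 - ⅑ = -37/9 ≈ -4.1111)
x(z) = 2 (x(z) = -¼*(-8) = 2)
Z(R, X) = X/(2*R) (Z(R, X) = X/((2*R)) = (1/(2*R))*X = X/(2*R))
F = -3*√4539 (F = -3*√(4538 + (½)*2/1) = -3*√(4538 + (½)*2*1) = -3*√(4538 + 1) = -3*√4539 ≈ -202.12)
1/(U(58) + F) = 1/((19 + 58) - 3*√4539) = 1/(77 - 3*√4539)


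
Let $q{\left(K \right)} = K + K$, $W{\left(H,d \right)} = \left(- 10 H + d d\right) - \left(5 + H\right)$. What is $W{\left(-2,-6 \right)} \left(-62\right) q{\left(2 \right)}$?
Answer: $-13144$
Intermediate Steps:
$W{\left(H,d \right)} = -5 + d^{2} - 11 H$ ($W{\left(H,d \right)} = \left(- 10 H + d^{2}\right) - \left(5 + H\right) = \left(d^{2} - 10 H\right) - \left(5 + H\right) = -5 + d^{2} - 11 H$)
$q{\left(K \right)} = 2 K$
$W{\left(-2,-6 \right)} \left(-62\right) q{\left(2 \right)} = \left(-5 + \left(-6\right)^{2} - -22\right) \left(-62\right) 2 \cdot 2 = \left(-5 + 36 + 22\right) \left(-62\right) 4 = 53 \left(-62\right) 4 = \left(-3286\right) 4 = -13144$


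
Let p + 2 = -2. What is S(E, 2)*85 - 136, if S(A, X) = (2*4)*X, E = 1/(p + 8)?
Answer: 1224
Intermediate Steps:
p = -4 (p = -2 - 2 = -4)
E = ¼ (E = 1/(-4 + 8) = 1/4 = ¼ ≈ 0.25000)
S(A, X) = 8*X
S(E, 2)*85 - 136 = (8*2)*85 - 136 = 16*85 - 136 = 1360 - 136 = 1224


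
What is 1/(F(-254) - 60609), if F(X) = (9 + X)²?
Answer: -1/584 ≈ -0.0017123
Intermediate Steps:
1/(F(-254) - 60609) = 1/((9 - 254)² - 60609) = 1/((-245)² - 60609) = 1/(60025 - 60609) = 1/(-584) = -1/584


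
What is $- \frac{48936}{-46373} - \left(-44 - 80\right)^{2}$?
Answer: $- \frac{712982312}{46373} \approx -15375.0$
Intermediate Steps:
$- \frac{48936}{-46373} - \left(-44 - 80\right)^{2} = \left(-48936\right) \left(- \frac{1}{46373}\right) - \left(-124\right)^{2} = \frac{48936}{46373} - 15376 = - \frac{712982312}{46373}$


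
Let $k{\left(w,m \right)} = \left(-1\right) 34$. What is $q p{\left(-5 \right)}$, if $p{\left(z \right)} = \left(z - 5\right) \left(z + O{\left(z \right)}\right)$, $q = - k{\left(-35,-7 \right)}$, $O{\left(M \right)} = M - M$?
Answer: $1700$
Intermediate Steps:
$O{\left(M \right)} = 0$
$k{\left(w,m \right)} = -34$
$q = 34$ ($q = \left(-1\right) \left(-34\right) = 34$)
$p{\left(z \right)} = z \left(-5 + z\right)$ ($p{\left(z \right)} = \left(z - 5\right) \left(z + 0\right) = \left(-5 + z\right) z = z \left(-5 + z\right)$)
$q p{\left(-5 \right)} = 34 \left(- 5 \left(-5 - 5\right)\right) = 34 \left(\left(-5\right) \left(-10\right)\right) = 34 \cdot 50 = 1700$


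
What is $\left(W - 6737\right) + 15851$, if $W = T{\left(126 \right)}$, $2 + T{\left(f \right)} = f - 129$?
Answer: $9109$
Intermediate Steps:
$T{\left(f \right)} = -131 + f$ ($T{\left(f \right)} = -2 + \left(f - 129\right) = -2 + \left(-129 + f\right) = -131 + f$)
$W = -5$ ($W = -131 + 126 = -5$)
$\left(W - 6737\right) + 15851 = \left(-5 - 6737\right) + 15851 = -6742 + 15851 = 9109$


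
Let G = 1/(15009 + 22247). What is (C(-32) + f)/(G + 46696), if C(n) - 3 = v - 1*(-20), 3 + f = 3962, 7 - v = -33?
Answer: 149843632/1739706177 ≈ 0.086132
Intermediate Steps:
v = 40 (v = 7 - 1*(-33) = 7 + 33 = 40)
f = 3959 (f = -3 + 3962 = 3959)
C(n) = 63 (C(n) = 3 + (40 - 1*(-20)) = 3 + (40 + 20) = 3 + 60 = 63)
G = 1/37256 ≈ 2.6841e-5
(C(-32) + f)/(G + 46696) = (63 + 3959)/(1/37256 + 46696) = 4022/(1739706177/37256) = 4022*(37256/1739706177) = 149843632/1739706177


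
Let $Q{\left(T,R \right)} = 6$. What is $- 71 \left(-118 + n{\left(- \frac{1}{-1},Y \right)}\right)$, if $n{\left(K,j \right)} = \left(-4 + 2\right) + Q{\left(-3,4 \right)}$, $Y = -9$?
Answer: $8094$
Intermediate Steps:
$n{\left(K,j \right)} = 4$ ($n{\left(K,j \right)} = \left(-4 + 2\right) + 6 = -2 + 6 = 4$)
$- 71 \left(-118 + n{\left(- \frac{1}{-1},Y \right)}\right) = - 71 \left(-118 + 4\right) = \left(-71\right) \left(-114\right) = 8094$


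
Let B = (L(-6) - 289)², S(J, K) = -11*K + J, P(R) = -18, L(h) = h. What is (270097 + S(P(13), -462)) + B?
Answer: 362186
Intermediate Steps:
S(J, K) = J - 11*K
B = 87025 (B = (-6 - 289)² = (-295)² = 87025)
(270097 + S(P(13), -462)) + B = (270097 + (-18 - 11*(-462))) + 87025 = (270097 + (-18 + 5082)) + 87025 = (270097 + 5064) + 87025 = 275161 + 87025 = 362186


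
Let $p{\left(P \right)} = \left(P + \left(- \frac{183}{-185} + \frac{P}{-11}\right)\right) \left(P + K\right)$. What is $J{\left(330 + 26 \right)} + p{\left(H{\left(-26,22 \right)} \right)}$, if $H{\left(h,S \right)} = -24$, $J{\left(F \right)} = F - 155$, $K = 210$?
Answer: $- \frac{7474947}{2035} \approx -3673.2$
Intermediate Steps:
$J{\left(F \right)} = -155 + F$ ($J{\left(F \right)} = F - 155 = -155 + F$)
$p{\left(P \right)} = \left(210 + P\right) \left(\frac{183}{185} + \frac{10 P}{11}\right)$ ($p{\left(P \right)} = \left(P + \left(- \frac{183}{-185} + \frac{P}{-11}\right)\right) \left(P + 210\right) = \left(P + \left(\left(-183\right) \left(- \frac{1}{185}\right) + P \left(- \frac{1}{11}\right)\right)\right) \left(210 + P\right) = \left(P - \left(- \frac{183}{185} + \frac{P}{11}\right)\right) \left(210 + P\right) = \left(\frac{183}{185} + \frac{10 P}{11}\right) \left(210 + P\right) = \left(210 + P\right) \left(\frac{183}{185} + \frac{10 P}{11}\right)$)
$J{\left(330 + 26 \right)} + p{\left(H{\left(-26,22 \right)} \right)} = \left(-155 + \left(330 + 26\right)\right) + \left(\frac{7686}{37} + \frac{10 \left(-24\right)^{2}}{11} + \frac{390513}{2035} \left(-24\right)\right) = \left(-155 + 356\right) + \left(\frac{7686}{37} + \frac{10}{11} \cdot 576 - \frac{9372312}{2035}\right) = 201 + \left(\frac{7686}{37} + \frac{5760}{11} - \frac{9372312}{2035}\right) = 201 - \frac{7883982}{2035} = - \frac{7474947}{2035}$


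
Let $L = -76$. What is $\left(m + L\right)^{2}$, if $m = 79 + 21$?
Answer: $576$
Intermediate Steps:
$m = 100$
$\left(m + L\right)^{2} = \left(100 - 76\right)^{2} = 24^{2} = 576$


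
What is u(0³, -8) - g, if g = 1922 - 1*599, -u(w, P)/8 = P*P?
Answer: -1835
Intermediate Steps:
u(w, P) = -8*P² (u(w, P) = -8*P*P = -8*P²)
g = 1323 (g = 1922 - 599 = 1323)
u(0³, -8) - g = -8*(-8)² - 1*1323 = -8*64 - 1323 = -512 - 1323 = -1835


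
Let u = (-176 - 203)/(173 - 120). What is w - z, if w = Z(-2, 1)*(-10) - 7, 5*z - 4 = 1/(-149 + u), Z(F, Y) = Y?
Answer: -736511/41380 ≈ -17.799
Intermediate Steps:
u = -379/53 ≈ -7.1509
z = 33051/41380 (z = ⅘ + 1/(5*(-149 - 379/53)) = ⅘ + 1/(5*(-8276/53)) = ⅘ + (⅕)*(-53/8276) = ⅘ - 53/41380 = 33051/41380 ≈ 0.79872)
w = -17 (w = 1*(-10) - 7 = -10 - 7 = -17)
w - z = -17 - 1*33051/41380 = -17 - 33051/41380 = -736511/41380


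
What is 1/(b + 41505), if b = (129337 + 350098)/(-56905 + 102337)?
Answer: 45432/1886134595 ≈ 2.4087e-5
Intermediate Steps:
b = 479435/45432 ≈ 10.553
1/(b + 41505) = 1/(479435/45432 + 41505) = 1/(1886134595/45432) = 45432/1886134595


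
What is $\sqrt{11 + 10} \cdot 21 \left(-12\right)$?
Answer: $- 252 \sqrt{21} \approx -1154.8$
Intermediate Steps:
$\sqrt{11 + 10} \cdot 21 \left(-12\right) = \sqrt{21} \cdot 21 \left(-12\right) = 21 \sqrt{21} \left(-12\right) = - 252 \sqrt{21}$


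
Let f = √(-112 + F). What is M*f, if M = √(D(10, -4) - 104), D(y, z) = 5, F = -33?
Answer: -3*√1595 ≈ -119.81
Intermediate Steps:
f = I*√145 (f = √(-112 - 33) = √(-145) = I*√145 ≈ 12.042*I)
M = 3*I*√11 (M = √(5 - 104) = √(-99) = 3*I*√11 ≈ 9.9499*I)
M*f = (3*I*√11)*(I*√145) = -3*√1595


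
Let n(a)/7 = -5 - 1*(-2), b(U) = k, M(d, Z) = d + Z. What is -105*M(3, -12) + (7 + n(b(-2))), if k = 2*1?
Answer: 931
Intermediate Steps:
M(d, Z) = Z + d
k = 2
b(U) = 2
n(a) = -21 (n(a) = 7*(-5 - 1*(-2)) = 7*(-5 + 2) = 7*(-3) = -21)
-105*M(3, -12) + (7 + n(b(-2))) = -105*(-12 + 3) + (7 - 21) = -105*(-9) - 14 = 945 - 14 = 931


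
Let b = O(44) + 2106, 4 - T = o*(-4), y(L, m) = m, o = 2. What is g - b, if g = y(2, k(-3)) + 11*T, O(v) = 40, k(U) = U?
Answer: -2017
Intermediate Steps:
T = 12 (T = 4 - 2*(-4) = 4 - 1*(-8) = 4 + 8 = 12)
g = 129 (g = -3 + 11*12 = -3 + 132 = 129)
b = 2146 (b = 40 + 2106 = 2146)
g - b = 129 - 1*2146 = 129 - 2146 = -2017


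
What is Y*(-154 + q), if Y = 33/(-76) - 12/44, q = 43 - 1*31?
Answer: 41961/418 ≈ 100.39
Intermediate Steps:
q = 12 (q = 43 - 31 = 12)
Y = -591/836 (Y = 33*(-1/76) - 12*1/44 = -33/76 - 3/11 = -591/836 ≈ -0.70694)
Y*(-154 + q) = -591*(-154 + 12)/836 = -591/836*(-142) = 41961/418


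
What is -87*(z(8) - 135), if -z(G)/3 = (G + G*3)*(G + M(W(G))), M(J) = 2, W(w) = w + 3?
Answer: 95265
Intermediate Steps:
W(w) = 3 + w
z(G) = -12*G*(2 + G) (z(G) = -3*(G + G*3)*(G + 2) = -3*(G + 3*G)*(2 + G) = -3*4*G*(2 + G) = -12*G*(2 + G))
-87*(z(8) - 135) = -87*(-12*8*(2 + 8) - 135) = -87*(-12*8*10 - 135) = -87*(-960 - 135) = -87*(-1095) = 95265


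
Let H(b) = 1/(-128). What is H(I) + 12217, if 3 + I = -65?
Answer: 1563775/128 ≈ 12217.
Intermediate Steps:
I = -68 (I = -3 - 65 = -68)
H(b) = -1/128
H(I) + 12217 = -1/128 + 12217 = 1563775/128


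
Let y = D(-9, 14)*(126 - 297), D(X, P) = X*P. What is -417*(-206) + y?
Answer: 107448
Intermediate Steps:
D(X, P) = P*X
y = 21546 (y = (14*(-9))*(126 - 297) = -126*(-171) = 21546)
-417*(-206) + y = -417*(-206) + 21546 = 85902 + 21546 = 107448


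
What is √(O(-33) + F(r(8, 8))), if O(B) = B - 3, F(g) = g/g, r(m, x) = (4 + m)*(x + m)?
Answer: I*√35 ≈ 5.9161*I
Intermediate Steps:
r(m, x) = (4 + m)*(m + x)
F(g) = 1
O(B) = -3 + B
√(O(-33) + F(r(8, 8))) = √((-3 - 33) + 1) = √(-36 + 1) = √(-35) = I*√35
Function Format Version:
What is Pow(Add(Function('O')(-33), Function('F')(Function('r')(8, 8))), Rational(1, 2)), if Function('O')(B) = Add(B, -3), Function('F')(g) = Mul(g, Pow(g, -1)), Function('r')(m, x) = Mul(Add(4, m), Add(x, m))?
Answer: Mul(I, Pow(35, Rational(1, 2))) ≈ Mul(5.9161, I)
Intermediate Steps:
Function('r')(m, x) = Mul(Add(4, m), Add(m, x))
Function('F')(g) = 1
Function('O')(B) = Add(-3, B)
Pow(Add(Function('O')(-33), Function('F')(Function('r')(8, 8))), Rational(1, 2)) = Pow(Add(Add(-3, -33), 1), Rational(1, 2)) = Pow(Add(-36, 1), Rational(1, 2)) = Pow(-35, Rational(1, 2)) = Mul(I, Pow(35, Rational(1, 2)))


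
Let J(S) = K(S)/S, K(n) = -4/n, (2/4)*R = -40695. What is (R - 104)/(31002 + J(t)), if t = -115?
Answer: -538879075/205000723 ≈ -2.6287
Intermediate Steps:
R = -81390 (R = 2*(-40695) = -81390)
J(S) = -4/S² (J(S) = (-4/S)/S = -4/S²)
(R - 104)/(31002 + J(t)) = (-81390 - 104)/(31002 - 4/(-115)²) = -81494/(31002 - 4*1/13225) = -81494/(31002 - 4/13225) = -81494/410001446/13225 = -81494*13225/410001446 = -538879075/205000723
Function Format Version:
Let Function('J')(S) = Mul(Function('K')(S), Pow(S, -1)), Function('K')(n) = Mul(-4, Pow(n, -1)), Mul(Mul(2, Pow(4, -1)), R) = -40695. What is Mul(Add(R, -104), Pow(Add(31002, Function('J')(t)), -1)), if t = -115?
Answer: Rational(-538879075, 205000723) ≈ -2.6287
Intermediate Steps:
R = -81390 (R = Mul(2, -40695) = -81390)
Function('J')(S) = Mul(-4, Pow(S, -2)) (Function('J')(S) = Mul(Mul(-4, Pow(S, -1)), Pow(S, -1)) = Mul(-4, Pow(S, -2)))
Mul(Add(R, -104), Pow(Add(31002, Function('J')(t)), -1)) = Mul(Add(-81390, -104), Pow(Add(31002, Mul(-4, Pow(-115, -2))), -1)) = Mul(-81494, Pow(Add(31002, Mul(-4, Rational(1, 13225))), -1)) = Mul(-81494, Pow(Add(31002, Rational(-4, 13225)), -1)) = Mul(-81494, Pow(Rational(410001446, 13225), -1)) = Mul(-81494, Rational(13225, 410001446)) = Rational(-538879075, 205000723)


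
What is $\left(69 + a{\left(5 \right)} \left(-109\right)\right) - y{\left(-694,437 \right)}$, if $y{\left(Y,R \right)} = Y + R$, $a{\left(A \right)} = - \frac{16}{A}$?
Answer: $\frac{3374}{5} \approx 674.8$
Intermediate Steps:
$y{\left(Y,R \right)} = R + Y$
$\left(69 + a{\left(5 \right)} \left(-109\right)\right) - y{\left(-694,437 \right)} = \left(69 + - \frac{16}{5} \left(-109\right)\right) - \left(437 - 694\right) = \left(69 + \left(-16\right) \frac{1}{5} \left(-109\right)\right) - -257 = \left(69 - - \frac{1744}{5}\right) + 257 = \left(69 + \frac{1744}{5}\right) + 257 = \frac{2089}{5} + 257 = \frac{3374}{5}$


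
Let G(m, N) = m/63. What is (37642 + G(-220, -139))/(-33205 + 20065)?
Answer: -1185613/413910 ≈ -2.8644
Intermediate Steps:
G(m, N) = m/63 (G(m, N) = m*(1/63) = m/63)
(37642 + G(-220, -139))/(-33205 + 20065) = (37642 + (1/63)*(-220))/(-33205 + 20065) = (37642 - 220/63)/(-13140) = (2371226/63)*(-1/13140) = -1185613/413910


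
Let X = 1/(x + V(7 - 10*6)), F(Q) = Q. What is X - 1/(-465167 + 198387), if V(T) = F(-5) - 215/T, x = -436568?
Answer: 4499407/3086398362060 ≈ 1.4578e-6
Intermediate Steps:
V(T) = -5 - 215/T
X = -53/23138154 (X = 1/(-436568 + (-5 - 215/(7 - 10*6))) = 1/(-436568 + (-5 - 215/(7 - 60))) = 1/(-436568 + (-5 - 215/(-53))) = 1/(-436568 + (-5 - 215*(-1/53))) = 1/(-436568 + (-5 + 215/53)) = 1/(-436568 - 50/53) = 1/(-23138154/53) = -53/23138154 ≈ -2.2906e-6)
X - 1/(-465167 + 198387) = -53/23138154 - 1/(-465167 + 198387) = -53/23138154 - 1/(-266780) = -53/23138154 - 1*(-1/266780) = -53/23138154 + 1/266780 = 4499407/3086398362060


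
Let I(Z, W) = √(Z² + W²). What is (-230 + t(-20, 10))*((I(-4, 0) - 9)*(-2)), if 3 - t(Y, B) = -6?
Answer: -2210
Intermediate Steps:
I(Z, W) = √(W² + Z²)
t(Y, B) = 9 (t(Y, B) = 3 - 1*(-6) = 3 + 6 = 9)
(-230 + t(-20, 10))*((I(-4, 0) - 9)*(-2)) = (-230 + 9)*((√(0² + (-4)²) - 9)*(-2)) = -221*(√(0 + 16) - 9)*(-2) = -221*(√16 - 9)*(-2) = -221*(4 - 9)*(-2) = -(-1105)*(-2) = -221*10 = -2210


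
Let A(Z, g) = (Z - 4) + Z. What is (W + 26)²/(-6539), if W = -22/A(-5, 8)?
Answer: -37249/320411 ≈ -0.11625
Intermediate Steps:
A(Z, g) = -4 + 2*Z (A(Z, g) = (-4 + Z) + Z = -4 + 2*Z)
W = 11/7 (W = -22/(-4 + 2*(-5)) = -22/(-4 - 10) = -22/(-14) = -22*(-1/14) = 11/7 ≈ 1.5714)
(W + 26)²/(-6539) = (11/7 + 26)²/(-6539) = (193/7)²*(-1/6539) = (37249/49)*(-1/6539) = -37249/320411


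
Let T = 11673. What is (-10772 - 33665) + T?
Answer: -32764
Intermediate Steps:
(-10772 - 33665) + T = (-10772 - 33665) + 11673 = -44437 + 11673 = -32764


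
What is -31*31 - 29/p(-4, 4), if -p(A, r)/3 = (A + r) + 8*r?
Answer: -92227/96 ≈ -960.70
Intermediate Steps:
p(A, r) = -27*r - 3*A (p(A, r) = -3*((A + r) + 8*r) = -3*(A + 9*r) = -27*r - 3*A)
-31*31 - 29/p(-4, 4) = -31*31 - 29/(-27*4 - 3*(-4)) = -961 - 29/(-108 + 12) = -961 - 29/(-96) = -961 - 29*(-1/96) = -961 + 29/96 = -92227/96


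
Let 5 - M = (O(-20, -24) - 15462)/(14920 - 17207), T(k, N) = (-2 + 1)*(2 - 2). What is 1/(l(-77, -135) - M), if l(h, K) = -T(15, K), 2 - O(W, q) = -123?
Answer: 2287/3902 ≈ 0.58611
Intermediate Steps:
O(W, q) = 125 (O(W, q) = 2 - 1*(-123) = 2 + 123 = 125)
T(k, N) = 0 (T(k, N) = -1*0 = 0)
l(h, K) = 0 (l(h, K) = -1*0 = 0)
M = -3902/2287 (M = 5 - (125 - 15462)/(14920 - 17207) = 5 - (-15337)/(-2287) = 5 - (-15337)*(-1)/2287 = 5 - 1*15337/2287 = 5 - 15337/2287 = -3902/2287 ≈ -1.7062)
1/(l(-77, -135) - M) = 1/(0 - 1*(-3902/2287)) = 1/(0 + 3902/2287) = 1/(3902/2287) = 2287/3902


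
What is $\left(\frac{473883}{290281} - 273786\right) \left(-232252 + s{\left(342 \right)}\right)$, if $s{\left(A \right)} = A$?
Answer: $\frac{18430908100057530}{290281} \approx 6.3493 \cdot 10^{10}$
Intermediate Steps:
$\left(\frac{473883}{290281} - 273786\right) \left(-232252 + s{\left(342 \right)}\right) = \left(\frac{473883}{290281} - 273786\right) \left(-232252 + 342\right) = \left(473883 \cdot \frac{1}{290281} - 273786\right) \left(-231910\right) = \left(\frac{473883}{290281} - 273786\right) \left(-231910\right) = \left(- \frac{79474399983}{290281}\right) \left(-231910\right) = \frac{18430908100057530}{290281}$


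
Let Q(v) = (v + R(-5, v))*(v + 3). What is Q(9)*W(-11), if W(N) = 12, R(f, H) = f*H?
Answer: -5184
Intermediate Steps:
R(f, H) = H*f
Q(v) = -4*v*(3 + v) (Q(v) = (v + v*(-5))*(v + 3) = (v - 5*v)*(3 + v) = (-4*v)*(3 + v) = -4*v*(3 + v))
Q(9)*W(-11) = (4*9*(-3 - 1*9))*12 = (4*9*(-3 - 9))*12 = (4*9*(-12))*12 = -432*12 = -5184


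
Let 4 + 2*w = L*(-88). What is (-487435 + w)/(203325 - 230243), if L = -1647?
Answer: 414969/26918 ≈ 15.416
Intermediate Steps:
w = 72466 (w = -2 + (-1647*(-88))/2 = -2 + (1/2)*144936 = -2 + 72468 = 72466)
(-487435 + w)/(203325 - 230243) = (-487435 + 72466)/(203325 - 230243) = -414969/(-26918) = -414969*(-1/26918) = 414969/26918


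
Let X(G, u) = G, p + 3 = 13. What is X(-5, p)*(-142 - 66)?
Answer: 1040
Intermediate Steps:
p = 10 (p = -3 + 13 = 10)
X(-5, p)*(-142 - 66) = -5*(-142 - 66) = -5*(-208) = 1040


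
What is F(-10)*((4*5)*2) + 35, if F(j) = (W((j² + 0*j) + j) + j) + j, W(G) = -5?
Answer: -965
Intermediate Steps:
F(j) = -5 + 2*j (F(j) = (-5 + j) + j = -5 + 2*j)
F(-10)*((4*5)*2) + 35 = (-5 + 2*(-10))*((4*5)*2) + 35 = (-5 - 20)*(20*2) + 35 = -25*40 + 35 = -1000 + 35 = -965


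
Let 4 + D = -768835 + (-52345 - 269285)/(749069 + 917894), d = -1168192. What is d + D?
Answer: -3228959328483/1666963 ≈ -1.9370e+6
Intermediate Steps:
D = -1281626487587/1666963 (D = -4 + (-768835 + (-52345 - 269285)/(749069 + 917894)) = -4 + (-768835 - 321630/1666963) = -4 - 1281619819735/1666963 = -1281626487587/1666963 ≈ -7.6884e+5)
d + D = -1168192 - 1281626487587/1666963 = -3228959328483/1666963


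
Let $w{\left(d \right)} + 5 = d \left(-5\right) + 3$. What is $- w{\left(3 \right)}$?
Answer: $17$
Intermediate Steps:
$w{\left(d \right)} = -2 - 5 d$ ($w{\left(d \right)} = -5 + \left(d \left(-5\right) + 3\right) = -5 - \left(-3 + 5 d\right) = -2 - 5 d$)
$- w{\left(3 \right)} = - (-2 - 15) = \left(-1\right) \left(-17\right) = 17$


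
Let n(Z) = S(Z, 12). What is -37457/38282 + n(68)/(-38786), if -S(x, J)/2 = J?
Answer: -725944217/742402826 ≈ -0.97783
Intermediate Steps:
S(x, J) = -2*J
n(Z) = -24 (n(Z) = -2*12 = -24)
-37457/38282 + n(68)/(-38786) = -37457/38282 - 24/(-38786) = -37457*1/38282 - 24*(-1/38786) = -37457/38282 + 12/19393 = -725944217/742402826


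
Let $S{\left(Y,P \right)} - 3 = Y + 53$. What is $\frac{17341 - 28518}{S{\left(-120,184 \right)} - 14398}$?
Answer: $\frac{11177}{14462} \approx 0.77285$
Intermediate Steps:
$S{\left(Y,P \right)} = 56 + Y$ ($S{\left(Y,P \right)} = 3 + \left(Y + 53\right) = 3 + \left(53 + Y\right) = 56 + Y$)
$\frac{17341 - 28518}{S{\left(-120,184 \right)} - 14398} = \frac{17341 - 28518}{\left(56 - 120\right) - 14398} = - \frac{11177}{-64 - 14398} = - \frac{11177}{-14462} = \left(-11177\right) \left(- \frac{1}{14462}\right) = \frac{11177}{14462}$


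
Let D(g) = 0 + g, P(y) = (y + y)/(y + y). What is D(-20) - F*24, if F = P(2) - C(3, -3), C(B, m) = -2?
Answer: -92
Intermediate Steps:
P(y) = 1 (P(y) = (2*y)/((2*y)) = (2*y)*(1/(2*y)) = 1)
F = 3 (F = 1 - 1*(-2) = 1 + 2 = 3)
D(g) = g
D(-20) - F*24 = -20 - 3*24 = -20 - 1*72 = -20 - 72 = -92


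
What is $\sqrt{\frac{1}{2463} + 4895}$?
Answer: $\frac{\sqrt{29694878718}}{2463} \approx 69.964$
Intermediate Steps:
$\sqrt{\frac{1}{2463} + 4895} = \sqrt{\frac{12056386}{2463}} = \frac{\sqrt{29694878718}}{2463}$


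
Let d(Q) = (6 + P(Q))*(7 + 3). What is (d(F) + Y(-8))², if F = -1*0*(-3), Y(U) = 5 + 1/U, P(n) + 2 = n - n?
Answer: 128881/64 ≈ 2013.8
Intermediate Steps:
P(n) = -2 (P(n) = -2 + (n - n) = -2 + 0 = -2)
F = 0 (F = 0*(-3) = 0)
d(Q) = 40 (d(Q) = (6 - 2)*(7 + 3) = 4*10 = 40)
(d(F) + Y(-8))² = (40 + (5 + 1/(-8)))² = (40 + (5 - ⅛))² = (40 + 39/8)² = (359/8)² = 128881/64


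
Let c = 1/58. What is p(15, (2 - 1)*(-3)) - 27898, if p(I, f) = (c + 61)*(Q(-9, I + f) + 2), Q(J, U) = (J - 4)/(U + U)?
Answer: -38710151/1392 ≈ -27809.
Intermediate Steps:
Q(J, U) = (-4 + J)/(2*U) (Q(J, U) = (-4 + J)/((2*U)) = (-4 + J)*(1/(2*U)) = (-4 + J)/(2*U))
c = 1/58 ≈ 0.017241
p(I, f) = 3539/29 - 46007/(116*(I + f)) (p(I, f) = (1/58 + 61)*((-4 - 9)/(2*(I + f)) + 2) = 3539*((½)*(-13)/(I + f) + 2)/58 = 3539*(-13/(2*(I + f)) + 2)/58 = 3539*(2 - 13/(2*(I + f)))/58 = 3539/29 - 46007/(116*(I + f)))
p(15, (2 - 1)*(-3)) - 27898 = 3539*(-13 + 4*15 + 4*((2 - 1)*(-3)))/(116*(15 + (2 - 1)*(-3))) - 27898 = 3539*(-13 + 60 + 4*(1*(-3)))/(116*(15 + 1*(-3))) - 27898 = 3539*(-13 + 60 + 4*(-3))/(116*(15 - 3)) - 27898 = (3539/116)*(-13 + 60 - 12)/12 - 27898 = (3539/116)*(1/12)*35 - 27898 = 123865/1392 - 27898 = -38710151/1392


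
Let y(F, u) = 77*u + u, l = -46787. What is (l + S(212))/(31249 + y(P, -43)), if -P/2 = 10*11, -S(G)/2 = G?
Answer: -47211/27895 ≈ -1.6925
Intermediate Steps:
S(G) = -2*G
P = -220 (P = -20*11 = -2*110 = -220)
y(F, u) = 78*u
(l + S(212))/(31249 + y(P, -43)) = (-46787 - 2*212)/(31249 + 78*(-43)) = (-46787 - 424)/(31249 - 3354) = -47211/27895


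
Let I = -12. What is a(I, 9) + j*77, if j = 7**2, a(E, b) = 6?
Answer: 3779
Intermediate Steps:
j = 49
a(I, 9) + j*77 = 6 + 49*77 = 6 + 3773 = 3779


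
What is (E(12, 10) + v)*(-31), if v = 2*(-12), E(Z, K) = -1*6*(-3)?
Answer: 186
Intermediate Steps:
E(Z, K) = 18 (E(Z, K) = -6*(-3) = 18)
v = -24
(E(12, 10) + v)*(-31) = (18 - 24)*(-31) = -6*(-31) = 186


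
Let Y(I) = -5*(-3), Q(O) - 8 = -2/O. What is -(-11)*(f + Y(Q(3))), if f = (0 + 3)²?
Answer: 264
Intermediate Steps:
f = 9 (f = 3² = 9)
Q(O) = 8 - 2/O
Y(I) = 15
-(-11)*(f + Y(Q(3))) = -(-11)*(9 + 15) = -(-11)*24 = -1*(-264) = 264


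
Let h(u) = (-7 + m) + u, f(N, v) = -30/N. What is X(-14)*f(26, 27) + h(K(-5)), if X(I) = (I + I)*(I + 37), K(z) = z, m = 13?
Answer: 9673/13 ≈ 744.08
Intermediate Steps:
X(I) = 2*I*(37 + I) (X(I) = (2*I)*(37 + I) = 2*I*(37 + I))
h(u) = 6 + u (h(u) = (-7 + 13) + u = 6 + u)
X(-14)*f(26, 27) + h(K(-5)) = (2*(-14)*(37 - 14))*(-30/26) + (6 - 5) = (2*(-14)*23)*(-30*1/26) + 1 = -644*(-15/13) + 1 = 9660/13 + 1 = 9673/13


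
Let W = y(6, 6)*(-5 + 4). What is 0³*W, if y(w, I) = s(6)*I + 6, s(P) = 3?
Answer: 0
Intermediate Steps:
y(w, I) = 6 + 3*I (y(w, I) = 3*I + 6 = 6 + 3*I)
W = -24 (W = (6 + 3*6)*(-5 + 4) = (6 + 18)*(-1) = 24*(-1) = -24)
0³*W = 0³*(-24) = 0*(-24) = 0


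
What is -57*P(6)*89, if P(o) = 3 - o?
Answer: 15219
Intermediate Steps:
-57*P(6)*89 = -57*(3 - 1*6)*89 = -57*(3 - 6)*89 = -57*(-3)*89 = 171*89 = 15219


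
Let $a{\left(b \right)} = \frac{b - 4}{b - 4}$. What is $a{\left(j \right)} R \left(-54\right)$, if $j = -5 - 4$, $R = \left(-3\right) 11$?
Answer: $1782$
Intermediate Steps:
$R = -33$
$j = -9$ ($j = -5 - 4 = -9$)
$a{\left(b \right)} = 1$ ($a{\left(b \right)} = \frac{-4 + b}{-4 + b} = 1$)
$a{\left(j \right)} R \left(-54\right) = 1 \left(-33\right) \left(-54\right) = \left(-33\right) \left(-54\right) = 1782$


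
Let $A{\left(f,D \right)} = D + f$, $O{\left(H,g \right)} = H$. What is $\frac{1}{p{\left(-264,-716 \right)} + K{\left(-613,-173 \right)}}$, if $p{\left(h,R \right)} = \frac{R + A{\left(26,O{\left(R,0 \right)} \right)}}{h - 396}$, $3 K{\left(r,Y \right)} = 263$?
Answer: $\frac{330}{29633} \approx 0.011136$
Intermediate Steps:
$K{\left(r,Y \right)} = \frac{263}{3}$ ($K{\left(r,Y \right)} = \frac{1}{3} \cdot 263 = \frac{263}{3}$)
$p{\left(h,R \right)} = \frac{26 + 2 R}{-396 + h}$ ($p{\left(h,R \right)} = \frac{R + \left(R + 26\right)}{h - 396} = \frac{R + \left(26 + R\right)}{-396 + h} = \frac{26 + 2 R}{-396 + h}$)
$\frac{1}{p{\left(-264,-716 \right)} + K{\left(-613,-173 \right)}} = \frac{1}{\frac{2 \left(13 - 716\right)}{-396 - 264} + \frac{263}{3}} = \frac{1}{2 \frac{1}{-660} \left(-703\right) + \frac{263}{3}} = \frac{1}{2 \left(- \frac{1}{660}\right) \left(-703\right) + \frac{263}{3}} = \frac{1}{\frac{703}{330} + \frac{263}{3}} = \frac{1}{\frac{29633}{330}} = \frac{330}{29633}$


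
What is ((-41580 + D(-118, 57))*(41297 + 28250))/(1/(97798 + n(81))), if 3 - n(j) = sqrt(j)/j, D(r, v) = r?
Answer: -2552577503207648/9 ≈ -2.8362e+14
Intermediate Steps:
n(j) = 3 - 1/sqrt(j) (n(j) = 3 - sqrt(j)/j = 3 - 1/sqrt(j))
((-41580 + D(-118, 57))*(41297 + 28250))/(1/(97798 + n(81))) = ((-41580 - 118)*(41297 + 28250))/(1/(97798 + (3 - 1/sqrt(81)))) = (-41698*69547)/(1/(97798 + (3 - 1*1/9))) = -2899970806/(1/(97798 + (3 - 1/9))) = -2899970806/(1/(97798 + 26/9)) = -2899970806/(1/(880208/9)) = -2899970806/9/880208 = -2899970806*880208/9 = -2552577503207648/9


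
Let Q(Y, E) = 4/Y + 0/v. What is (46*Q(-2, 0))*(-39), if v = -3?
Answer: 3588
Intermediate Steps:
Q(Y, E) = 4/Y (Q(Y, E) = 4/Y + 0/(-3) = 4/Y + 0*(-⅓) = 4/Y + 0 = 4/Y)
(46*Q(-2, 0))*(-39) = (46*(4/(-2)))*(-39) = (46*(4*(-½)))*(-39) = (46*(-2))*(-39) = -92*(-39) = 3588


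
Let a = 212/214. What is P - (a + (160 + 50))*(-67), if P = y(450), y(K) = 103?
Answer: 1523613/107 ≈ 14239.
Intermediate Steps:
P = 103
a = 106/107 (a = 212*(1/214) = 106/107 ≈ 0.99065)
P - (a + (160 + 50))*(-67) = 103 - (106/107 + (160 + 50))*(-67) = 103 - (106/107 + 210)*(-67) = 103 - 22576*(-67)/107 = 103 - 1*(-1512592/107) = 103 + 1512592/107 = 1523613/107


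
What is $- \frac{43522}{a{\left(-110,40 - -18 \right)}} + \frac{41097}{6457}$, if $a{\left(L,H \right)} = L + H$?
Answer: $\frac{141579299}{167882} \approx 843.33$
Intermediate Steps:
$a{\left(L,H \right)} = H + L$
$- \frac{43522}{a{\left(-110,40 - -18 \right)}} + \frac{41097}{6457} = - \frac{43522}{\left(40 - -18\right) - 110} + \frac{41097}{6457} = - \frac{43522}{\left(40 + 18\right) - 110} + 41097 \cdot \frac{1}{6457} = - \frac{43522}{58 - 110} + \frac{41097}{6457} = - \frac{43522}{-52} + \frac{41097}{6457} = \left(-43522\right) \left(- \frac{1}{52}\right) + \frac{41097}{6457} = \frac{21761}{26} + \frac{41097}{6457} = \frac{141579299}{167882}$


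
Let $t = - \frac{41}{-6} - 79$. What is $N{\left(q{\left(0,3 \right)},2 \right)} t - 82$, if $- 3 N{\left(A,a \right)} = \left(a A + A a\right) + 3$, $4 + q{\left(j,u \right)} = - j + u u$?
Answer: $\frac{8483}{18} \approx 471.28$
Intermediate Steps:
$q{\left(j,u \right)} = -4 + u^{2} - j$ ($q{\left(j,u \right)} = -4 - \left(j - u u\right) = -4 - \left(j - u^{2}\right) = -4 + u^{2} - j$)
$t = - \frac{433}{6}$ ($t = \left(-41\right) \left(- \frac{1}{6}\right) - 79 = \frac{41}{6} - 79 = - \frac{433}{6} \approx -72.167$)
$N{\left(A,a \right)} = -1 - \frac{2 A a}{3}$ ($N{\left(A,a \right)} = - \frac{\left(a A + A a\right) + 3}{3} = - \frac{\left(A a + A a\right) + 3}{3} = - \frac{2 A a + 3}{3} = - \frac{3 + 2 A a}{3} = -1 - \frac{2 A a}{3}$)
$N{\left(q{\left(0,3 \right)},2 \right)} t - 82 = \left(-1 - \frac{2}{3} \left(-4 + 3^{2} - 0\right) 2\right) \left(- \frac{433}{6}\right) - 82 = \left(-1 - \frac{2}{3} \left(-4 + 9 + 0\right) 2\right) \left(- \frac{433}{6}\right) - 82 = \left(-1 - \frac{10}{3} \cdot 2\right) \left(- \frac{433}{6}\right) - 82 = \left(-1 - \frac{20}{3}\right) \left(- \frac{433}{6}\right) - 82 = \left(- \frac{23}{3}\right) \left(- \frac{433}{6}\right) - 82 = \frac{9959}{18} - 82 = \frac{8483}{18}$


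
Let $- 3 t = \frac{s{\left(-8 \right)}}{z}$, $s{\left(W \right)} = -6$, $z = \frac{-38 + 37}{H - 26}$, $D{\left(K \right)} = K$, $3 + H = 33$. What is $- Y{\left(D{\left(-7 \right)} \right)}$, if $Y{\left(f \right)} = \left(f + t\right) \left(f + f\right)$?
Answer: $-210$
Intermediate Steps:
$H = 30$ ($H = -3 + 33 = 30$)
$z = - \frac{1}{4}$ ($z = \frac{-38 + 37}{30 - 26} = - \frac{1}{4} \approx -0.25$)
$t = -8$ ($t = - \frac{\left(-6\right) \frac{1}{- \frac{1}{4}}}{3} = - \frac{\left(-6\right) \left(-4\right)}{3} = \left(- \frac{1}{3}\right) 24 = -8$)
$Y{\left(f \right)} = 2 f \left(-8 + f\right)$ ($Y{\left(f \right)} = \left(f - 8\right) \left(f + f\right) = \left(-8 + f\right) 2 f = 2 f \left(-8 + f\right)$)
$- Y{\left(D{\left(-7 \right)} \right)} = - 2 \left(-7\right) \left(-8 - 7\right) = - 2 \left(-7\right) \left(-15\right) = \left(-1\right) 210 = -210$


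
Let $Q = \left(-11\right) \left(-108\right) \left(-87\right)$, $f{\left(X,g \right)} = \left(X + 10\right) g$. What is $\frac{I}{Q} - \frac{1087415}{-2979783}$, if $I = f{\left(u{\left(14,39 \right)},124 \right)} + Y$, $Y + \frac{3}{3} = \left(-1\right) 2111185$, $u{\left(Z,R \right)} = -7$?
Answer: $\frac{355675474339}{17109913986} \approx 20.788$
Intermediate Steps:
$f{\left(X,g \right)} = g \left(10 + X\right)$ ($f{\left(X,g \right)} = \left(10 + X\right) g = g \left(10 + X\right)$)
$Q = -103356$ ($Q = 1188 \left(-87\right) = -103356$)
$Y = -2111186$ ($Y = -1 - 2111185 = -2111186$)
$I = -2110814$ ($I = 124 \left(10 - 7\right) - 2111186 = 124 \cdot 3 - 2111186 = 372 - 2111186 = -2110814$)
$\frac{I}{Q} - \frac{1087415}{-2979783} = - \frac{2110814}{-103356} - \frac{1087415}{-2979783} = \left(-2110814\right) \left(- \frac{1}{103356}\right) - - \frac{1087415}{2979783} = \frac{1055407}{51678} + \frac{1087415}{2979783} = \frac{355675474339}{17109913986}$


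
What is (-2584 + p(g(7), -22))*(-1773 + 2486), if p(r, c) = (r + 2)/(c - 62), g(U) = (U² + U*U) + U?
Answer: -154837219/84 ≈ -1.8433e+6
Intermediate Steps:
g(U) = U + 2*U² (g(U) = (U² + U²) + U = 2*U² + U = U + 2*U²)
p(r, c) = (2 + r)/(-62 + c)
(-2584 + p(g(7), -22))*(-1773 + 2486) = (-2584 + (2 + 7*(1 + 2*7))/(-62 - 22))*(-1773 + 2486) = (-2584 + (2 + 7*(1 + 14))/(-84))*713 = (-2584 - (2 + 7*15)/84)*713 = (-2584 - (2 + 105)/84)*713 = (-2584 - 1/84*107)*713 = (-2584 - 107/84)*713 = -217163/84*713 = -154837219/84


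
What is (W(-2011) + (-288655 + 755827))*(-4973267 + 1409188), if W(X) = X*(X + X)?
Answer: -30492171373706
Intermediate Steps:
W(X) = 2*X**2 (W(X) = X*(2*X) = 2*X**2)
(W(-2011) + (-288655 + 755827))*(-4973267 + 1409188) = (2*(-2011)**2 + (-288655 + 755827))*(-4973267 + 1409188) = (2*4044121 + 467172)*(-3564079) = (8088242 + 467172)*(-3564079) = 8555414*(-3564079) = -30492171373706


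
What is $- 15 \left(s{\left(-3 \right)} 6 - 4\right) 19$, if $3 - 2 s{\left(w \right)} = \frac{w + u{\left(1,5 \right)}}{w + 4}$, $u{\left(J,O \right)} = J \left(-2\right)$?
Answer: $-5700$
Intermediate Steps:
$u{\left(J,O \right)} = - 2 J$
$s{\left(w \right)} = \frac{3}{2} - \frac{-2 + w}{2 \left(4 + w\right)}$ ($s{\left(w \right)} = \frac{3}{2} - \frac{\left(w - 2\right) \frac{1}{w + 4}}{2} = \frac{3}{2} - \frac{\left(w - 2\right) \frac{1}{4 + w}}{2} = \frac{3}{2} - \frac{\left(-2 + w\right) \frac{1}{4 + w}}{2} = \frac{3}{2} - \frac{\frac{1}{4 + w} \left(-2 + w\right)}{2} = \frac{3}{2} - \frac{-2 + w}{2 \left(4 + w\right)}$)
$- 15 \left(s{\left(-3 \right)} 6 - 4\right) 19 = - 15 \left(\frac{7 - 3}{4 - 3} \cdot 6 - 4\right) 19 = - 15 \left(1^{-1} \cdot 4 \cdot 6 - 4\right) 19 = - 15 \left(1 \cdot 4 \cdot 6 - 4\right) 19 = - 15 \left(4 \cdot 6 - 4\right) 19 = - 15 \left(24 - 4\right) 19 = \left(-15\right) 20 \cdot 19 = \left(-300\right) 19 = -5700$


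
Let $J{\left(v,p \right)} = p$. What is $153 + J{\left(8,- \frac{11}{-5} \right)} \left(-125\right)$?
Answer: $-122$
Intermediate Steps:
$153 + J{\left(8,- \frac{11}{-5} \right)} \left(-125\right) = 153 + - \frac{11}{-5} \left(-125\right) = 153 + \left(-11\right) \left(- \frac{1}{5}\right) \left(-125\right) = 153 + \frac{11}{5} \left(-125\right) = 153 - 275 = -122$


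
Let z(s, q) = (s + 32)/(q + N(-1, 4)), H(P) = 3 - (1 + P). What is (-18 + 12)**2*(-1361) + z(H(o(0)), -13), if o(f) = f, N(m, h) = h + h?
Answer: -245014/5 ≈ -49003.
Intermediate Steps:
N(m, h) = 2*h
H(P) = 2 - P (H(P) = 3 + (-1 - P) = 2 - P)
z(s, q) = (32 + s)/(8 + q) (z(s, q) = (s + 32)/(q + 2*4) = (32 + s)/(q + 8) = (32 + s)/(8 + q))
(-18 + 12)**2*(-1361) + z(H(o(0)), -13) = (-18 + 12)**2*(-1361) + (32 + (2 - 1*0))/(8 - 13) = (-6)**2*(-1361) + (32 + (2 + 0))/(-5) = 36*(-1361) - (32 + 2)/5 = -48996 - 1/5*34 = -48996 - 34/5 = -245014/5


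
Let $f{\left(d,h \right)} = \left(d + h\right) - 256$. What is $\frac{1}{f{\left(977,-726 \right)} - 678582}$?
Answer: $- \frac{1}{678587} \approx -1.4737 \cdot 10^{-6}$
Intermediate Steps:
$f{\left(d,h \right)} = -256 + d + h$
$\frac{1}{f{\left(977,-726 \right)} - 678582} = \frac{1}{\left(-256 + 977 - 726\right) - 678582} = \frac{1}{-5 - 678582} = \frac{1}{-678587} = - \frac{1}{678587}$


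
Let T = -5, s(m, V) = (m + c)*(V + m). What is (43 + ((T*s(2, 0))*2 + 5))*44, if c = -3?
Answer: 2992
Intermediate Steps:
s(m, V) = (-3 + m)*(V + m) (s(m, V) = (m - 3)*(V + m) = (-3 + m)*(V + m))
(43 + ((T*s(2, 0))*2 + 5))*44 = (43 + (-5*(2**2 - 3*0 - 3*2 + 0*2)*2 + 5))*44 = (43 + (-5*(4 + 0 - 6 + 0)*2 + 5))*44 = (43 + (-5*(-2)*2 + 5))*44 = (43 + (10*2 + 5))*44 = (43 + (20 + 5))*44 = (43 + 25)*44 = 68*44 = 2992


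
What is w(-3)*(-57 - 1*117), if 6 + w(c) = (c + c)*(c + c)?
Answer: -5220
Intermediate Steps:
w(c) = -6 + 4*c² (w(c) = -6 + (c + c)*(c + c) = -6 + (2*c)*(2*c) = -6 + 4*c²)
w(-3)*(-57 - 1*117) = (-6 + 4*(-3)²)*(-57 - 1*117) = (-6 + 4*9)*(-57 - 117) = (-6 + 36)*(-174) = 30*(-174) = -5220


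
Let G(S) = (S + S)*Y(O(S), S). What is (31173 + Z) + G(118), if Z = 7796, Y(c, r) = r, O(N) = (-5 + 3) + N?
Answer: 66817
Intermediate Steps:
O(N) = -2 + N
G(S) = 2*S² (G(S) = (S + S)*S = (2*S)*S = 2*S²)
(31173 + Z) + G(118) = (31173 + 7796) + 2*118² = 38969 + 2*13924 = 38969 + 27848 = 66817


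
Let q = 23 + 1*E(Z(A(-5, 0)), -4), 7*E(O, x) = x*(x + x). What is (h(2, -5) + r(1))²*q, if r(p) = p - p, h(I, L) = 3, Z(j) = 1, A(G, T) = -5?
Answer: 1737/7 ≈ 248.14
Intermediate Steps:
E(O, x) = 2*x²/7 (E(O, x) = (x*(x + x))/7 = (x*(2*x))/7 = (2*x²)/7 = 2*x²/7)
r(p) = 0
q = 193/7 (q = 23 + 1*((2/7)*(-4)²) = 23 + 1*((2/7)*16) = 23 + 1*(32/7) = 23 + 32/7 = 193/7 ≈ 27.571)
(h(2, -5) + r(1))²*q = (3 + 0)²*(193/7) = 3²*(193/7) = 9*(193/7) = 1737/7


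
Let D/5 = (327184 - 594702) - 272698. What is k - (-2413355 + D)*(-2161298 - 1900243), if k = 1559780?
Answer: -20772485884555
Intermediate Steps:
D = -2701080 (D = 5*((327184 - 594702) - 272698) = 5*(-267518 - 272698) = 5*(-540216) = -2701080)
k - (-2413355 + D)*(-2161298 - 1900243) = 1559780 - (-2413355 - 2701080)*(-2161298 - 1900243) = 1559780 - (-5114435)*(-4061541) = 1559780 - 1*20772487444335 = 1559780 - 20772487444335 = -20772485884555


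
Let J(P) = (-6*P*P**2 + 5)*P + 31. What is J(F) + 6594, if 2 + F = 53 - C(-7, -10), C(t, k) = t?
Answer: -67892061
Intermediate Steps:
F = 58 (F = -2 + (53 - 1*(-7)) = -2 + (53 + 7) = -2 + 60 = 58)
J(P) = 31 + P*(5 - 6*P**3) (J(P) = (-6*P**3 + 5)*P + 31 = (5 - 6*P**3)*P + 31 = P*(5 - 6*P**3) + 31 = 31 + P*(5 - 6*P**3))
J(F) + 6594 = (31 - 6*58**4 + 5*58) + 6594 = (31 - 6*11316496 + 290) + 6594 = (31 - 67898976 + 290) + 6594 = -67898655 + 6594 = -67892061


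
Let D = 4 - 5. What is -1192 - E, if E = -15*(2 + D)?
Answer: -1177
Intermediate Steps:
D = -1
E = -15 (E = -15*(2 - 1) = -15*1 = -15)
-1192 - E = -1192 - 1*(-15) = -1192 + 15 = -1177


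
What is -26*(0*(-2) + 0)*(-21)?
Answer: 0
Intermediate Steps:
-26*(0*(-2) + 0)*(-21) = -26*(0 + 0)*(-21) = -26*0*(-21) = 0*(-21) = 0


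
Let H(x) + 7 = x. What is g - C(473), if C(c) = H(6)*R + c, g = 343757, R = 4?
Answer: 343288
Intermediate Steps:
H(x) = -7 + x
C(c) = -4 + c (C(c) = (-7 + 6)*4 + c = -1*4 + c = -4 + c)
g - C(473) = 343757 - (-4 + 473) = 343757 - 1*469 = 343757 - 469 = 343288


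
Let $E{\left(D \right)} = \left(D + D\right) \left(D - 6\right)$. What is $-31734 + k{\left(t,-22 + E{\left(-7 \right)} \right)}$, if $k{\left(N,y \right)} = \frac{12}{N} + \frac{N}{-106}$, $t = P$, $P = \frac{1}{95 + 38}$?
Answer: $- \frac{424885525}{14098} \approx -30138.0$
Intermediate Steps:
$P = \frac{1}{133} \approx 0.0075188$
$E{\left(D \right)} = 2 D \left(-6 + D\right)$
$t = \frac{1}{133} \approx 0.0075188$
$k{\left(N,y \right)} = \frac{12}{N} - \frac{N}{106}$ ($k{\left(N,y \right)} = \frac{12}{N} + N \left(- \frac{1}{106}\right) = \frac{12}{N} - \frac{N}{106}$)
$-31734 + k{\left(t,-22 + E{\left(-7 \right)} \right)} = -31734 + \left(12 \frac{1}{\frac{1}{133}} - \frac{1}{14098}\right) = -31734 + \left(12 \cdot 133 - \frac{1}{14098}\right) = -31734 + \left(1596 - \frac{1}{14098}\right) = -31734 + \frac{22500407}{14098} = - \frac{424885525}{14098}$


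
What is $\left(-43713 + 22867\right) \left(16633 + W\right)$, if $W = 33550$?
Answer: $-1046114818$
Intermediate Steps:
$\left(-43713 + 22867\right) \left(16633 + W\right) = \left(-43713 + 22867\right) \left(16633 + 33550\right) = \left(-20846\right) 50183 = -1046114818$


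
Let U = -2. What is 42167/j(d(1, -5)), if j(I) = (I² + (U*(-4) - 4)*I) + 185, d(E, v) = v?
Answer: 42167/190 ≈ 221.93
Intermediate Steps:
j(I) = 185 + I² + 4*I (j(I) = (I² + (-2*(-4) - 4)*I) + 185 = (I² + (8 - 4)*I) + 185 = (I² + 4*I) + 185 = 185 + I² + 4*I)
42167/j(d(1, -5)) = 42167/(185 + (-5)² + 4*(-5)) = 42167/(185 + 25 - 20) = 42167/190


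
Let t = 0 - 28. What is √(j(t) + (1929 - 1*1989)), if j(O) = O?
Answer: 2*I*√22 ≈ 9.3808*I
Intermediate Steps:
t = -28
√(j(t) + (1929 - 1*1989)) = √(-28 + (1929 - 1*1989)) = √(-28 + (1929 - 1989)) = √(-28 - 60) = √(-88) = 2*I*√22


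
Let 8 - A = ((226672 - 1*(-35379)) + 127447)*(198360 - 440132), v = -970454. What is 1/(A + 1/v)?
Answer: 970454/91387372198630655 ≈ 1.0619e-11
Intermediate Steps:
A = 94169710464 (A = 8 - ((226672 - 1*(-35379)) + 127447)*(198360 - 440132) = 8 - ((226672 + 35379) + 127447)*(-241772) = 8 - (262051 + 127447)*(-241772) = 8 - 389498*(-241772) = 8 - 1*(-94169710456) = 8 + 94169710456 = 94169710464)
1/(A + 1/v) = 1/(94169710464 + 1/(-970454)) = 1/(94169710464 - 1/970454) = 1/(91387372198630655/970454) = 970454/91387372198630655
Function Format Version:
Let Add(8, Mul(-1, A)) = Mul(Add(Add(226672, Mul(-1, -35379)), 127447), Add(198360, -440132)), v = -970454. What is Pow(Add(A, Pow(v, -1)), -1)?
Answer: Rational(970454, 91387372198630655) ≈ 1.0619e-11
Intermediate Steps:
A = 94169710464 (A = Add(8, Mul(-1, Mul(Add(Add(226672, Mul(-1, -35379)), 127447), Add(198360, -440132)))) = Add(8, Mul(-1, Mul(Add(Add(226672, 35379), 127447), -241772))) = Add(8, Mul(-1, Mul(Add(262051, 127447), -241772))) = Add(8, Mul(-1, Mul(389498, -241772))) = Add(8, Mul(-1, -94169710456)) = Add(8, 94169710456) = 94169710464)
Pow(Add(A, Pow(v, -1)), -1) = Pow(Add(94169710464, Pow(-970454, -1)), -1) = Pow(Add(94169710464, Rational(-1, 970454)), -1) = Pow(Rational(91387372198630655, 970454), -1) = Rational(970454, 91387372198630655)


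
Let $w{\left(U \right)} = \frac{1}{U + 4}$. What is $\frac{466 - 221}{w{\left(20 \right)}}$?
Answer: $5880$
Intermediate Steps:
$w{\left(U \right)} = \frac{1}{4 + U}$
$\frac{466 - 221}{w{\left(20 \right)}} = \frac{466 - 221}{\frac{1}{4 + 20}} = \frac{245}{\frac{1}{24}} = 245 \frac{1}{\frac{1}{24}} = 245 \cdot 24 = 5880$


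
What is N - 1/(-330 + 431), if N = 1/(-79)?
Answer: -180/7979 ≈ -0.022559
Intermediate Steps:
N = -1/79 ≈ -0.012658
N - 1/(-330 + 431) = -1/79 - 1/(-330 + 431) = -1/79 - 1/101 = -180/7979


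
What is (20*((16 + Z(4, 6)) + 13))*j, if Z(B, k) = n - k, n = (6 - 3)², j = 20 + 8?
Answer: 17920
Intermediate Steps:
j = 28
n = 9 (n = 3² = 9)
Z(B, k) = 9 - k
(20*((16 + Z(4, 6)) + 13))*j = (20*((16 + (9 - 1*6)) + 13))*28 = (20*((16 + (9 - 6)) + 13))*28 = (20*((16 + 3) + 13))*28 = (20*(19 + 13))*28 = (20*32)*28 = 640*28 = 17920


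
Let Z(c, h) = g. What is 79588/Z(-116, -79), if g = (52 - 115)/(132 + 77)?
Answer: -16633892/63 ≈ -2.6403e+5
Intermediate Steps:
g = -63/209 ≈ -0.30144
Z(c, h) = -63/209
79588/Z(-116, -79) = 79588/(-63/209) = 79588*(-209/63) = -16633892/63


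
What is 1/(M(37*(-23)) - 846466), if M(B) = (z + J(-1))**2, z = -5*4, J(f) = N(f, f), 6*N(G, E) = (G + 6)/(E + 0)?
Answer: -36/30457151 ≈ -1.1820e-6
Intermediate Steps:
N(G, E) = (6 + G)/(6*E) (N(G, E) = ((G + 6)/(E + 0))/6 = ((6 + G)/E)/6 = (6 + G)/(6*E))
J(f) = (6 + f)/(6*f)
z = -20
M(B) = 15625/36 (M(B) = (-20 + (1/6)*(6 - 1)/(-1))**2 = (-20 + (1/6)*(-1)*5)**2 = (-20 - 5/6)**2 = (-125/6)**2 = 15625/36)
1/(M(37*(-23)) - 846466) = 1/(15625/36 - 846466) = 1/(-30457151/36) = -36/30457151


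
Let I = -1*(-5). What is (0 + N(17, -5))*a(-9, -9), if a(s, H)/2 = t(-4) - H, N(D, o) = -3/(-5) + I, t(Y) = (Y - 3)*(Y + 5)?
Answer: 112/5 ≈ 22.400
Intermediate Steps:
t(Y) = (-3 + Y)*(5 + Y)
I = 5
N(D, o) = 28/5 (N(D, o) = -3/(-5) + 5 = -3*(-⅕) + 5 = ⅗ + 5 = 28/5)
a(s, H) = -14 - 2*H (a(s, H) = 2*((-15 + (-4)² + 2*(-4)) - H) = 2*((-15 + 16 - 8) - H) = 2*(-7 - H) = -14 - 2*H)
(0 + N(17, -5))*a(-9, -9) = (0 + 28/5)*(-14 - 2*(-9)) = 28*(-14 + 18)/5 = (28/5)*4 = 112/5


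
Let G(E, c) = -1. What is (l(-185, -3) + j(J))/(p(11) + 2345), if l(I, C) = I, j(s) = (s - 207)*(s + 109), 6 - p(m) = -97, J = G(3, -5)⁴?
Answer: -7615/816 ≈ -9.3321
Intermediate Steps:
J = 1 (J = (-1)⁴ = 1)
p(m) = 103 (p(m) = 6 - 1*(-97) = 6 + 97 = 103)
j(s) = (-207 + s)*(109 + s)
(l(-185, -3) + j(J))/(p(11) + 2345) = (-185 + (-22563 + 1² - 98*1))/(103 + 2345) = (-185 + (-22563 + 1 - 98))/2448 = (-185 - 22660)*(1/2448) = -22845*1/2448 = -7615/816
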